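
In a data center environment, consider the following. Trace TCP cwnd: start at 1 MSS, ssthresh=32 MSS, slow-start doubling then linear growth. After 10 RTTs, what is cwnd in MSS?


RTT 0: cwnd = 1 MSS (initial)
RTT 1: cwnd = 2 MSS (slow start, doubled)
RTT 2: cwnd = 4 MSS (slow start, doubled)
RTT 3: cwnd = 8 MSS (slow start, doubled)
RTT 4: cwnd = 16 MSS (slow start, doubled)
RTT 5: cwnd = 32 MSS (slow start, doubled)
RTT 6: cwnd = 33 MSS (congestion avoidance, +1)
RTT 7: cwnd = 34 MSS (congestion avoidance, +1)
RTT 8: cwnd = 35 MSS (congestion avoidance, +1)
RTT 9: cwnd = 36 MSS (congestion avoidance, +1)
RTT 10: cwnd = 37 MSS (congestion avoidance, +1)

37


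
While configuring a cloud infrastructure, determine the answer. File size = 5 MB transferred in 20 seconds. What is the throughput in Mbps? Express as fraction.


Given: file = 5 MB, time = 20 s
File in Mb = 5 * 8 = 40 Mb
Throughput = 40 / 20 Mbps
Throughput = 2 Mbps

2


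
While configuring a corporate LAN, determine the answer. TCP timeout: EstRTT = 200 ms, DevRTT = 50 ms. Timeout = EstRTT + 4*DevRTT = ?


Given: EstRTT = 200 ms, DevRTT = 50 ms
Timeout = EstRTT + 4 * DevRTT
4 * DevRTT = 4 * 50 = 200
Timeout = 200 + 200 = 400 ms

400


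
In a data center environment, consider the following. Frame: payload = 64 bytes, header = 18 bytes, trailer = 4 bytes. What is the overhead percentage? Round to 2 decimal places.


Given: payload = 64 B, header = 18 B, trailer = 4 B
Overhead bytes = header + trailer = 18 + 4 = 22
Total frame = payload + overhead = 64 + 22 = 86
Overhead % = 22 / 86 * 100 = 25.5814% -> 25.58% (2 dp)

25.58


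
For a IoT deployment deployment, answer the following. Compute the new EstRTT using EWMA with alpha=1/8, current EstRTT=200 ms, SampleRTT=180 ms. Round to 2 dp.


Given: EstRTT = 200 ms, SampleRTT = 180 ms, alpha = 1/8
New EstRTT = (1 - alpha) * EstRTT + alpha * SampleRTT
(7/8) * 200 = 175
(1/8) * 180 = 22.5
New EstRTT = 175 + 22.5 = 197.5 ms -> 197.50 ms (2 dp)

197.50


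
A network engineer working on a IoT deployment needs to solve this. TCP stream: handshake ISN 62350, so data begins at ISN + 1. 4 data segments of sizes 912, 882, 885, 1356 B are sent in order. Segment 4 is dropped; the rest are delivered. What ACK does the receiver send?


SYN uses sequence number 62350; first data byte = ISN + 1 = 62351.
Segment 1: SEQ = 62351, len = 912 B, covers [62351, 63262]
Segment 2: SEQ = 63263, len = 882 B, covers [63263, 64144]
Segment 3: SEQ = 64145, len = 885 B, covers [64145, 65029]
Segment 4: SEQ = 65030, len = 1356 B, covers [65030, 66385] [LOST]
In-order data received: bytes [62351, 65029] (segments 1..3).
Segment 4 missing -> gap begins at byte 65030.
Cumulative ACK = next expected in-order byte = 62351 + 912 + 882 + 885 = 65030

65030


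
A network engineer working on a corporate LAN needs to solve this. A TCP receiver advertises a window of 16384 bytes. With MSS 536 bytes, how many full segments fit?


Given: RWND = 16384 bytes, MSS = 536 bytes
Full segments = floor(RWND / MSS)
Full segments = floor(16384 / 536)
Full segments = floor(30.5672) = 30

30


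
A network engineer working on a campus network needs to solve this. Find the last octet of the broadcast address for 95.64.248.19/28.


Given: IP = 95.64.248.19, prefix = /28
Host bits = 32 - 28 = 4
Network last octet = 19 AND mask = 16
Host part size = 2^4 - 1 = 15
Broadcast last octet = 16 OR 15 = 31

31


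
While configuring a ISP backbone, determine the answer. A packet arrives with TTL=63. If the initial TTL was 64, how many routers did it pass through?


Given: initial TTL = 64, received TTL = 63
Hops = initial TTL - received TTL
Hops = 64 - 63 = 1

1


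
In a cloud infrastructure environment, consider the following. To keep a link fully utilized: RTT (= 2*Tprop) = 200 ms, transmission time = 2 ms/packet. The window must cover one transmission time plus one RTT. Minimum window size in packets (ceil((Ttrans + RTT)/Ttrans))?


Given: Ttrans = 2 ms, RTT = 200 ms (= 2 * Tprop, Tprop = 100 ms)
Time until first ACK returns = Ttrans + RTT = 2 + 200 = 202 ms
Need W * Ttrans >= Ttrans + RTT  ->  W >= (Ttrans + RTT) / Ttrans
(Ttrans + RTT) / Ttrans = 202 / 2 = 101
W_min = ceil(101) = 101

101


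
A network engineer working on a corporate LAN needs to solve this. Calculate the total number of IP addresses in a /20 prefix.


Given: CIDR prefix /20
Host bits = 32 - 20 = 12
Total addresses = 2^12 = 4096

4096


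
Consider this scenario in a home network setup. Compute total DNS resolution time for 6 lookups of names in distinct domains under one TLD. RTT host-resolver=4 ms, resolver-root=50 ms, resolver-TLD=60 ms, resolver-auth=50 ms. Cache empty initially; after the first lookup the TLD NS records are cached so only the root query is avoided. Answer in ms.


Lookup 1 (cold cache): local + root + TLD + auth = 4 + 50 + 60 + 50 = 164 ms
Lookups 2..6 (TLD NS cached -> skip root; new domain -> still ask TLD and auth): local + TLD + auth = 4 + 60 + 50 = 114 ms each
Remaining 5 lookups: 5 * 114 = 570 ms
Total = 164 + 570 = 734 ms

734


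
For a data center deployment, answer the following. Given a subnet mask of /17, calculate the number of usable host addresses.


Given: subnet mask /17
Host bits = 32 - 17 = 15
Total addresses = 2^15 = 32768
Usable hosts = 32768 - 2 (network + broadcast) = 32766

32766


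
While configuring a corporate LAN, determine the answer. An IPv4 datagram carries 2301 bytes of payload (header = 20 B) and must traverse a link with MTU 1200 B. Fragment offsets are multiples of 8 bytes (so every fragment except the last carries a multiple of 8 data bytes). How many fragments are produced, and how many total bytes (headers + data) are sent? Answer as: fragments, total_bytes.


Max data per non-final fragment = floor((MTU - header)/8)*8 = floor((1200 - 20)/8)*8 = floor(1180/8)*8 = 1176 B
Final fragment needs no 8-byte alignment: it can carry up to MTU - header = 1180 B
Non-final fragments needed = ceil((payload - 1180) / 1176) = ceil(1121/1176) = ceil(0.9532) = 1
Number of fragments = 1 + 1 = 2
Fragment sizes (data): 1 * 1176 B + 1125 B (last, 1125 <= 1180 OK)
Total bytes sent = payload + n_frags * header = 2301 + 2*20 = 2301 + 40 = 2341 B

2, 2341


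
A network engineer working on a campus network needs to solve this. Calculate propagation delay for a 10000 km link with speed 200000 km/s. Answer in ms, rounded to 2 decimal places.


Given: distance = 10000 km, speed = 200000 km/s
Delay = distance / speed = 10000 / 200000 seconds
Delay in ms = 10000 * 1000 / 200000
Delay = 50.0000 ms
Rounded to 2 dp = 50.00 ms

50.00


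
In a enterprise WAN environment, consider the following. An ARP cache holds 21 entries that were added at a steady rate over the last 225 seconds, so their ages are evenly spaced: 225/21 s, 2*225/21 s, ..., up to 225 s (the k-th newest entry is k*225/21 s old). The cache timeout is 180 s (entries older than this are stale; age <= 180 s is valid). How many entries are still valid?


Ages are k * 225/21 s for k = 1..21 (spacing = 10.7143 s).
Entry k is valid iff k * 225/21 <= 180 iff k <= 21 * 180 / 225 = 16.8000
n_valid = floor(16.8000) = 16
(n_stale = 21 - 16 = 5)

16


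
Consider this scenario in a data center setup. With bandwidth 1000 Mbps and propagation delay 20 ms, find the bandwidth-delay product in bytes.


Given: bandwidth = 1000 Mbps, delay = 20 ms
BDP in bits = 1000 * 10^6 * 20 / 1000
BDP in bits = 20000000
BDP in bytes = 20000000 / 8 = 2500000

2500000


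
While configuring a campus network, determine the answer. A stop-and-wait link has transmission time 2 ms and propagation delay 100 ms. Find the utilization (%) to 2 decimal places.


Given: Ttrans = 2 ms, Tprop = 100 ms
RTT = 2 * Tprop = 2 * 100 = 200 ms
U = Ttrans / (Ttrans + RTT)
U = 2 / (2 + 200)
U = 2 / 202 = 0.009901
U% = 0.99%

0.99


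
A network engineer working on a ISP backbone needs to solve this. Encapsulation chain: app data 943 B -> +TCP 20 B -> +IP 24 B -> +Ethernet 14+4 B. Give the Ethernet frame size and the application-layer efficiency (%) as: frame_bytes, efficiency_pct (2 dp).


TCP segment = 943 + 20 = 963 B
IP packet = 963 + 24 = 987 B
Ethernet frame = 987 + 14 + 4 = 1005 B
Efficiency = app / frame = 943 / 1005 = 0.938308 = 93.8308% -> 93.83% (2 dp)

1005, 93.83


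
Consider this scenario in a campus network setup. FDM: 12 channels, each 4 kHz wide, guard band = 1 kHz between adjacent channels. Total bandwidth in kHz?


Given: 12 channels, 4 kHz each, guard = 1 kHz
Channel bandwidth = 12 * 4 = 48 kHz
Guard bands = 11 gaps * 1 kHz = 11 kHz
Total = 48 + 11 = 59 kHz

59


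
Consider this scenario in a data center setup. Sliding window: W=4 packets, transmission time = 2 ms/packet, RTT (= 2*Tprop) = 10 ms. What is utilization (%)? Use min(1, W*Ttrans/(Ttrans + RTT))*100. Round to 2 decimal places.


Given: W = 4, Ttrans = 2 ms, RTT = 10 ms (= 2 * Tprop, Tprop = 5 ms)
Cycle time = Ttrans + RTT = 2 + 10 = 12 ms (first packet sent until its ACK returns)
W * Ttrans = 4 * 2 = 8 ms of sending per cycle
W * Ttrans / (Ttrans + RTT) = 8 / 12 = 0.666667
U = min(1, 0.666667) = 0.666667
U% = 66.67%

66.67


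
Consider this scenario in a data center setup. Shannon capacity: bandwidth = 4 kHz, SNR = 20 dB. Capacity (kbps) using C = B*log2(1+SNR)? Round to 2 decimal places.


Given: B = 4 kHz, SNR = 20 dB
SNR linear = 10^(20/10) = 100
1 + SNR = 101
log2(101) = 6.6582114828
C = 4 * 1000 * 6.6582114828 = 26632.8459 bps
C = 26.632846 kbps -> 26.63 kbps (2 dp)

26.63


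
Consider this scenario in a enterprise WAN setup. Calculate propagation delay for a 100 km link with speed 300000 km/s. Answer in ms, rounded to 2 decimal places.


Given: distance = 100 km, speed = 300000 km/s
Delay = distance / speed = 100 / 300000 seconds
Delay in ms = 100 * 1000 / 300000
Delay = 0.3333 ms
Rounded to 2 dp = 0.33 ms

0.33


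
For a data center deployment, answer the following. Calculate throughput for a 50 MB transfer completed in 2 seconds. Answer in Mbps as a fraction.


Given: file = 50 MB, time = 2 s
File in Mb = 50 * 8 = 400 Mb
Throughput = 400 / 2 Mbps
Throughput = 200 Mbps

200


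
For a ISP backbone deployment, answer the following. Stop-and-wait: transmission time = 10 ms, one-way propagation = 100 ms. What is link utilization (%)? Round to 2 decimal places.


Given: Ttrans = 10 ms, Tprop = 100 ms
RTT = 2 * Tprop = 2 * 100 = 200 ms
U = Ttrans / (Ttrans + RTT)
U = 10 / (10 + 200)
U = 10 / 210 = 0.047619
U% = 4.76%

4.76


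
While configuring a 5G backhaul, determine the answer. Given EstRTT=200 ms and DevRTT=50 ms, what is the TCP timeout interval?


Given: EstRTT = 200 ms, DevRTT = 50 ms
Timeout = EstRTT + 4 * DevRTT
4 * DevRTT = 4 * 50 = 200
Timeout = 200 + 200 = 400 ms

400


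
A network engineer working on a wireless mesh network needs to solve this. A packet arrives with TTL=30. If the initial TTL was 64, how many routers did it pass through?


Given: initial TTL = 64, received TTL = 30
Hops = initial TTL - received TTL
Hops = 64 - 30 = 34

34


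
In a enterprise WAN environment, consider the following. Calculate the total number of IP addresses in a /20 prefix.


Given: CIDR prefix /20
Host bits = 32 - 20 = 12
Total addresses = 2^12 = 4096

4096


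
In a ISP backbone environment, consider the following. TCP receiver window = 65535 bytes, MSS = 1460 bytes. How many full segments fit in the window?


Given: RWND = 65535 bytes, MSS = 1460 bytes
Full segments = floor(RWND / MSS)
Full segments = floor(65535 / 1460)
Full segments = floor(44.887) = 44

44


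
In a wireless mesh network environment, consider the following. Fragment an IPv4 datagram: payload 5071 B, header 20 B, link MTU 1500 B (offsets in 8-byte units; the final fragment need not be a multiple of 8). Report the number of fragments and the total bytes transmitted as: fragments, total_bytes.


Max data per non-final fragment = floor((MTU - header)/8)*8 = floor((1500 - 20)/8)*8 = floor(1480/8)*8 = 1480 B
Final fragment needs no 8-byte alignment: it can carry up to MTU - header = 1480 B
Non-final fragments needed = ceil((payload - 1480) / 1480) = ceil(3591/1480) = ceil(2.4264) = 3
Number of fragments = 3 + 1 = 4
Fragment sizes (data): 3 * 1480 B + 631 B (last, 631 <= 1480 OK)
Total bytes sent = payload + n_frags * header = 5071 + 4*20 = 5071 + 80 = 5151 B

4, 5151


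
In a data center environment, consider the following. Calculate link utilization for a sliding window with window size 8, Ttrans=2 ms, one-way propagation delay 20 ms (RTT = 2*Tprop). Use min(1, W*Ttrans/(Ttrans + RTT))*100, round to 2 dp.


Given: W = 8, Ttrans = 2 ms, RTT = 40 ms (= 2 * Tprop, Tprop = 20 ms)
Cycle time = Ttrans + RTT = 2 + 40 = 42 ms (first packet sent until its ACK returns)
W * Ttrans = 8 * 2 = 16 ms of sending per cycle
W * Ttrans / (Ttrans + RTT) = 16 / 42 = 0.380952
U = min(1, 0.380952) = 0.380952
U% = 38.10%

38.10


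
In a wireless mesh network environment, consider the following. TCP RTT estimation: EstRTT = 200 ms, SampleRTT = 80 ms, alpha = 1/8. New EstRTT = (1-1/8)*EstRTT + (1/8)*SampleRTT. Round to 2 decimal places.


Given: EstRTT = 200 ms, SampleRTT = 80 ms, alpha = 1/8
New EstRTT = (1 - alpha) * EstRTT + alpha * SampleRTT
(7/8) * 200 = 175
(1/8) * 80 = 10
New EstRTT = 175 + 10 = 185 ms -> 185.00 ms (2 dp)

185.00


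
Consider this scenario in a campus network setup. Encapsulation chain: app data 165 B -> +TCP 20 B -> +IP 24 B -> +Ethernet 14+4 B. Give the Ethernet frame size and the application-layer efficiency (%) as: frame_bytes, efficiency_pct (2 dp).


TCP segment = 165 + 20 = 185 B
IP packet = 185 + 24 = 209 B
Ethernet frame = 209 + 14 + 4 = 227 B
Efficiency = app / frame = 165 / 227 = 0.726872 = 72.6872% -> 72.69% (2 dp)

227, 72.69


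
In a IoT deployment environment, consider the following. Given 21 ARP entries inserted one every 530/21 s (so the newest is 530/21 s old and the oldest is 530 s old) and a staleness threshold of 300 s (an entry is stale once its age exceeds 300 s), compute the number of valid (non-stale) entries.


Ages are k * 530/21 s for k = 1..21 (spacing = 25.2381 s).
Entry k is valid iff k * 530/21 <= 300 iff k <= 21 * 300 / 530 = 11.8868
n_valid = floor(11.8868) = 11
(n_stale = 21 - 11 = 10)

11


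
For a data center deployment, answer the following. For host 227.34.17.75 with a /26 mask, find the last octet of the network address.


Given: IP = 227.34.17.75, prefix = /26
Subnet mask = 255.255.255.192
Last octet of IP: 75
Last octet of mask: 192
Network last octet = 75 AND 192 = 64

64


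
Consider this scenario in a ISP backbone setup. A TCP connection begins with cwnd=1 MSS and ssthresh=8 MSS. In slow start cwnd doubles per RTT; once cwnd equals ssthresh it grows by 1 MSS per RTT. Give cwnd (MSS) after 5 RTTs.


RTT 0: cwnd = 1 MSS (initial)
RTT 1: cwnd = 2 MSS (slow start, doubled)
RTT 2: cwnd = 4 MSS (slow start, doubled)
RTT 3: cwnd = 8 MSS (slow start, doubled)
RTT 4: cwnd = 9 MSS (congestion avoidance, +1)
RTT 5: cwnd = 10 MSS (congestion avoidance, +1)

10


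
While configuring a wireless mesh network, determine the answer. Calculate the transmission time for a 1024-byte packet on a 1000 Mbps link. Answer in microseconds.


Given: packet = 1024 bytes, bandwidth = 1000 Mbps
Packet in bits = 1024 * 8 = 8192 bits
Bandwidth = 1000 * 10^6 = 1000000000 bps
Time = 8192 / 1000000000 seconds
Time in us = 8192 * 10^6 / 1000000000 = 8.192

8.192


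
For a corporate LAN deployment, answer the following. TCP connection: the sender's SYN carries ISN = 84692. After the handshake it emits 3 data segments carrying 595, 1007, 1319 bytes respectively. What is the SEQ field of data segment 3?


The SYN occupies sequence number ISN = 84692, so the first data byte is ISN + 1 = 84693.
SEQ of data segment i = (ISN + 1) + sum of payload sizes of segments 1..i-1.
Segment 1: SEQ = 84693, payload = 595 bytes
Segment 2: SEQ = 85288, payload = 1007 bytes
Segment 3: SEQ = 86295, payload = 1319 bytes
SEQ of segment 3 = 84693 + 595 + 1007 = 86295

86295


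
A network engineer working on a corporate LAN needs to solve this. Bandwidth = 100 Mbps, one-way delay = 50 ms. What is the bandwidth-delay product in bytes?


Given: bandwidth = 100 Mbps, delay = 50 ms
BDP in bits = 100 * 10^6 * 50 / 1000
BDP in bits = 5000000
BDP in bytes = 5000000 / 8 = 625000

625000


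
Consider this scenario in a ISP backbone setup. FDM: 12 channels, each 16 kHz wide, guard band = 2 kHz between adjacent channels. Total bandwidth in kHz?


Given: 12 channels, 16 kHz each, guard = 2 kHz
Channel bandwidth = 12 * 16 = 192 kHz
Guard bands = 11 gaps * 2 kHz = 22 kHz
Total = 192 + 22 = 214 kHz

214


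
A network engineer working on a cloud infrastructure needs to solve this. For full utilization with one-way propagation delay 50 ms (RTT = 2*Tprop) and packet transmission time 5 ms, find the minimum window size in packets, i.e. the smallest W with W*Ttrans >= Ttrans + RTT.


Given: Ttrans = 5 ms, RTT = 100 ms (= 2 * Tprop, Tprop = 50 ms)
Time until first ACK returns = Ttrans + RTT = 5 + 100 = 105 ms
Need W * Ttrans >= Ttrans + RTT  ->  W >= (Ttrans + RTT) / Ttrans
(Ttrans + RTT) / Ttrans = 105 / 5 = 21
W_min = ceil(21) = 21

21


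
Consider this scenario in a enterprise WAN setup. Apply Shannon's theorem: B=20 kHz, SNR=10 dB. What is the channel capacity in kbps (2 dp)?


Given: B = 20 kHz, SNR = 10 dB
SNR linear = 10^(10/10) = 10
1 + SNR = 11
log2(11) = 3.4594316186
C = 20 * 1000 * 3.4594316186 = 69188.6324 bps
C = 69.188632 kbps -> 69.19 kbps (2 dp)

69.19


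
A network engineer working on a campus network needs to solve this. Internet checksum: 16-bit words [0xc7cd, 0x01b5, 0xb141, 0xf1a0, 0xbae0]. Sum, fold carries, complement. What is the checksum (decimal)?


Given words: [0xc7cd, 0x01b5, 0xb141, 0xf1a0, 0xbae0]
Step 1: Sum all words
Raw sum = 51149 + 437 + 45377 + 61856 + 47840 = 206659
Step 2: Fold carry: (10051 + 3) = 10054
One's complement = ~10054 & 0xFFFF = 55481

55481


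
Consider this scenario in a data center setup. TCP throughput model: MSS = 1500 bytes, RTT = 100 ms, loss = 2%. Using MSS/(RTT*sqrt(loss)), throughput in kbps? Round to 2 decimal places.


Given: MSS = 1500 bytes, RTT = 100 ms, loss = 2%
RTT in seconds = 100 / 1000 = 0.1
Loss rate = 2% = 0.02
sqrt(loss) = sqrt(0.02) = 0.141421356237
Throughput (bytes/s) = 1500 / (0.1 * 0.141421356237) = 106066.0172
Throughput (kbps) = 106066.0172 * 8 / 1000 = 848.528137 -> 848.53 kbps (2 dp)

848.53


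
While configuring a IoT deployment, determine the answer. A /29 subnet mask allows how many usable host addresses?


Given: subnet mask /29
Host bits = 32 - 29 = 3
Total addresses = 2^3 = 8
Usable hosts = 8 - 2 (network + broadcast) = 6

6


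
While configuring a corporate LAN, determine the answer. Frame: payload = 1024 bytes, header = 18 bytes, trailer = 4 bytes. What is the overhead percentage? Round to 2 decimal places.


Given: payload = 1024 B, header = 18 B, trailer = 4 B
Overhead bytes = header + trailer = 18 + 4 = 22
Total frame = payload + overhead = 1024 + 22 = 1046
Overhead % = 22 / 1046 * 100 = 2.1033% -> 2.10% (2 dp)

2.10


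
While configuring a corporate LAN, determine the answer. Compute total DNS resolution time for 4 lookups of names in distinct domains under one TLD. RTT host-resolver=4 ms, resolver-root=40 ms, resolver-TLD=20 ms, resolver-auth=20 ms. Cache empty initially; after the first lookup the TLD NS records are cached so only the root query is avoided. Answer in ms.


Lookup 1 (cold cache): local + root + TLD + auth = 4 + 40 + 20 + 20 = 84 ms
Lookups 2..4 (TLD NS cached -> skip root; new domain -> still ask TLD and auth): local + TLD + auth = 4 + 20 + 20 = 44 ms each
Remaining 3 lookups: 3 * 44 = 132 ms
Total = 84 + 132 = 216 ms

216


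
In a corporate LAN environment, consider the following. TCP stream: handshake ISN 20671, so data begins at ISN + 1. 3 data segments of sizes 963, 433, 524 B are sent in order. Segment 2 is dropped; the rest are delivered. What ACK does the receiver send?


SYN uses sequence number 20671; first data byte = ISN + 1 = 20672.
Segment 1: SEQ = 20672, len = 963 B, covers [20672, 21634]
Segment 2: SEQ = 21635, len = 433 B, covers [21635, 22067] [LOST]
Segment 3: SEQ = 22068, len = 524 B, covers [22068, 22591]
In-order data received: bytes [20672, 21634] (segments 1..1).
Segment 2 missing -> gap begins at byte 21635; later segments buffered out of order.
Cumulative ACK = next expected in-order byte = 20672 + 963 = 21635

21635


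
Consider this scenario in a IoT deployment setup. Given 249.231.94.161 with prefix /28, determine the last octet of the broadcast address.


Given: IP = 249.231.94.161, prefix = /28
Host bits = 32 - 28 = 4
Network last octet = 161 AND mask = 160
Host part size = 2^4 - 1 = 15
Broadcast last octet = 160 OR 15 = 175

175


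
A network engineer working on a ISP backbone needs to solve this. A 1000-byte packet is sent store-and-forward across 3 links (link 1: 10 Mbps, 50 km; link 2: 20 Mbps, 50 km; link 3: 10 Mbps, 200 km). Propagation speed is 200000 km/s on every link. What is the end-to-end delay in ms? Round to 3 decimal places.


Packet = 1000 bytes = 8000 bits. Store-and-forward: sum (t_trans + t_prop) per link.
Link 1: t_trans = 8000/(10*10^6) s = 0.8000 ms; t_prop = 50/200000 s = 0.2500 ms; subtotal = 1.0500 ms
Link 2: t_trans = 8000/(20*10^6) s = 0.4000 ms; t_prop = 50/200000 s = 0.2500 ms; subtotal = 0.6500 ms
Link 3: t_trans = 8000/(10*10^6) s = 0.8000 ms; t_prop = 200/200000 s = 1.0000 ms; subtotal = 1.8000 ms
End-to-end = 1.0500 + 0.6500 + 1.8000 = 3.5000 ms -> 3.500 ms (3 dp)

3.500


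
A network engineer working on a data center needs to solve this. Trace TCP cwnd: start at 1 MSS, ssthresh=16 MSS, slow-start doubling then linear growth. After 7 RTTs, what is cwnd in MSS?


RTT 0: cwnd = 1 MSS (initial)
RTT 1: cwnd = 2 MSS (slow start, doubled)
RTT 2: cwnd = 4 MSS (slow start, doubled)
RTT 3: cwnd = 8 MSS (slow start, doubled)
RTT 4: cwnd = 16 MSS (slow start, doubled)
RTT 5: cwnd = 17 MSS (congestion avoidance, +1)
RTT 6: cwnd = 18 MSS (congestion avoidance, +1)
RTT 7: cwnd = 19 MSS (congestion avoidance, +1)

19


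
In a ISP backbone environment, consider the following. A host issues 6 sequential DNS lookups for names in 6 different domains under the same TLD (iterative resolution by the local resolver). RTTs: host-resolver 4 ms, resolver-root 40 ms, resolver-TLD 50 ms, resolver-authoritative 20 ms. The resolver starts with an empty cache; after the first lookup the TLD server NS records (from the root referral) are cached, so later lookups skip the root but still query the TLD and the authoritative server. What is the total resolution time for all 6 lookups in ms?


Lookup 1 (cold cache): local + root + TLD + auth = 4 + 40 + 50 + 20 = 114 ms
Lookups 2..6 (TLD NS cached -> skip root; new domain -> still ask TLD and auth): local + TLD + auth = 4 + 50 + 20 = 74 ms each
Remaining 5 lookups: 5 * 74 = 370 ms
Total = 114 + 370 = 484 ms

484


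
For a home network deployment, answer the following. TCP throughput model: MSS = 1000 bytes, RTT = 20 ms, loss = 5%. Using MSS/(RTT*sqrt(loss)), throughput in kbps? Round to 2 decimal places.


Given: MSS = 1000 bytes, RTT = 20 ms, loss = 5%
RTT in seconds = 20 / 1000 = 0.02
Loss rate = 5% = 0.05
sqrt(loss) = sqrt(0.05) = 0.223606797750
Throughput (bytes/s) = 1000 / (0.02 * 0.223606797750) = 223606.7977
Throughput (kbps) = 223606.7977 * 8 / 1000 = 1788.854382 -> 1788.85 kbps (2 dp)

1788.85


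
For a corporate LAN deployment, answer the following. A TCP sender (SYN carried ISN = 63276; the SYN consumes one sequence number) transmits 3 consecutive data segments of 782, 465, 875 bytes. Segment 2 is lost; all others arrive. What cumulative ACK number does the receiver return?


SYN uses sequence number 63276; first data byte = ISN + 1 = 63277.
Segment 1: SEQ = 63277, len = 782 B, covers [63277, 64058]
Segment 2: SEQ = 64059, len = 465 B, covers [64059, 64523] [LOST]
Segment 3: SEQ = 64524, len = 875 B, covers [64524, 65398]
In-order data received: bytes [63277, 64058] (segments 1..1).
Segment 2 missing -> gap begins at byte 64059; later segments buffered out of order.
Cumulative ACK = next expected in-order byte = 63277 + 782 = 64059

64059


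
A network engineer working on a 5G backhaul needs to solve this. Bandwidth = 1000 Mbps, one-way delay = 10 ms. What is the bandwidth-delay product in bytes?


Given: bandwidth = 1000 Mbps, delay = 10 ms
BDP in bits = 1000 * 10^6 * 10 / 1000
BDP in bits = 10000000
BDP in bytes = 10000000 / 8 = 1250000

1250000


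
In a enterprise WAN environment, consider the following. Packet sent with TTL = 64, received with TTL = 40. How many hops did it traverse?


Given: initial TTL = 64, received TTL = 40
Hops = initial TTL - received TTL
Hops = 64 - 40 = 24

24


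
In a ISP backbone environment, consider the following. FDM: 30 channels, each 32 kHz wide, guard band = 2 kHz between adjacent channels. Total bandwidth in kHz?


Given: 30 channels, 32 kHz each, guard = 2 kHz
Channel bandwidth = 30 * 32 = 960 kHz
Guard bands = 29 gaps * 2 kHz = 58 kHz
Total = 960 + 58 = 1018 kHz

1018


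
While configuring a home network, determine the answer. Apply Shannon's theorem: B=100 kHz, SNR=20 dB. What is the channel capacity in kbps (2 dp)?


Given: B = 100 kHz, SNR = 20 dB
SNR linear = 10^(20/10) = 100
1 + SNR = 101
log2(101) = 6.6582114828
C = 100 * 1000 * 6.6582114828 = 665821.1483 bps
C = 665.821148 kbps -> 665.82 kbps (2 dp)

665.82


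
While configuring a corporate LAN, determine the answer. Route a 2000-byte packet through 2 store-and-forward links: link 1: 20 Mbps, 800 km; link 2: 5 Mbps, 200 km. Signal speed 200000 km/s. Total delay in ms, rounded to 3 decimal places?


Packet = 2000 bytes = 16000 bits. Store-and-forward: sum (t_trans + t_prop) per link.
Link 1: t_trans = 16000/(20*10^6) s = 0.8000 ms; t_prop = 800/200000 s = 4.0000 ms; subtotal = 4.8000 ms
Link 2: t_trans = 16000/(5*10^6) s = 3.2000 ms; t_prop = 200/200000 s = 1.0000 ms; subtotal = 4.2000 ms
End-to-end = 4.8000 + 4.2000 = 9.0000 ms -> 9.000 ms (3 dp)

9.000


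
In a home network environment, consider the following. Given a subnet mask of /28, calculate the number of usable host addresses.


Given: subnet mask /28
Host bits = 32 - 28 = 4
Total addresses = 2^4 = 16
Usable hosts = 16 - 2 (network + broadcast) = 14

14


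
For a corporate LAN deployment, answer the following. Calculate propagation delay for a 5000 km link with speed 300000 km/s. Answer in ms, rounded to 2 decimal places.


Given: distance = 5000 km, speed = 300000 km/s
Delay = distance / speed = 5000 / 300000 seconds
Delay in ms = 5000 * 1000 / 300000
Delay = 16.6667 ms
Rounded to 2 dp = 16.67 ms

16.67


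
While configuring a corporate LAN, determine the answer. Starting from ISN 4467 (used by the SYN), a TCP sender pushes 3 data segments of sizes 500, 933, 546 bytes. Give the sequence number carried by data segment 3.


The SYN occupies sequence number ISN = 4467, so the first data byte is ISN + 1 = 4468.
SEQ of data segment i = (ISN + 1) + sum of payload sizes of segments 1..i-1.
Segment 1: SEQ = 4468, payload = 500 bytes
Segment 2: SEQ = 4968, payload = 933 bytes
Segment 3: SEQ = 5901, payload = 546 bytes
SEQ of segment 3 = 4468 + 500 + 933 = 5901

5901


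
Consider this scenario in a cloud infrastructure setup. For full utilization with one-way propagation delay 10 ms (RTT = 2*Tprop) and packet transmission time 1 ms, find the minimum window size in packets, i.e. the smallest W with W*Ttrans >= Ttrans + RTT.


Given: Ttrans = 1 ms, RTT = 20 ms (= 2 * Tprop, Tprop = 10 ms)
Time until first ACK returns = Ttrans + RTT = 1 + 20 = 21 ms
Need W * Ttrans >= Ttrans + RTT  ->  W >= (Ttrans + RTT) / Ttrans
(Ttrans + RTT) / Ttrans = 21 / 1 = 21
W_min = ceil(21) = 21

21


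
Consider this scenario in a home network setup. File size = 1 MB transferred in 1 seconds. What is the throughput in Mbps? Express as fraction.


Given: file = 1 MB, time = 1 s
File in Mb = 1 * 8 = 8 Mb
Throughput = 8 / 1 Mbps
Throughput = 8 Mbps

8


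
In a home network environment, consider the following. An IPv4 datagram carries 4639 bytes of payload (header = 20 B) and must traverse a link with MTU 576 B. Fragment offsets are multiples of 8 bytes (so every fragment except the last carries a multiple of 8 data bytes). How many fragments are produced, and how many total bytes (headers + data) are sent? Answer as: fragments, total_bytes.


Max data per non-final fragment = floor((MTU - header)/8)*8 = floor((576 - 20)/8)*8 = floor(556/8)*8 = 552 B
Final fragment needs no 8-byte alignment: it can carry up to MTU - header = 556 B
Non-final fragments needed = ceil((payload - 556) / 552) = ceil(4083/552) = ceil(7.3967) = 8
Number of fragments = 8 + 1 = 9
Fragment sizes (data): 8 * 552 B + 223 B (last, 223 <= 556 OK)
Total bytes sent = payload + n_frags * header = 4639 + 9*20 = 4639 + 180 = 4819 B

9, 4819


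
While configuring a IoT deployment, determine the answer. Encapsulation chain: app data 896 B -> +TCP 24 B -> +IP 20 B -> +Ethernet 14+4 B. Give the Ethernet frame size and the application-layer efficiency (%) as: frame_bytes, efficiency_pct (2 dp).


TCP segment = 896 + 24 = 920 B
IP packet = 920 + 20 = 940 B
Ethernet frame = 940 + 14 + 4 = 958 B
Efficiency = app / frame = 896 / 958 = 0.935282 = 93.5282% -> 93.53% (2 dp)

958, 93.53


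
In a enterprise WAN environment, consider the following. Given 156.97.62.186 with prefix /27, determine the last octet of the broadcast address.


Given: IP = 156.97.62.186, prefix = /27
Host bits = 32 - 27 = 5
Network last octet = 186 AND mask = 160
Host part size = 2^5 - 1 = 31
Broadcast last octet = 160 OR 31 = 191

191


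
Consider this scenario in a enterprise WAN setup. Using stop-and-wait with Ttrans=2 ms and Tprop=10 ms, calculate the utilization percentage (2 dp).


Given: Ttrans = 2 ms, Tprop = 10 ms
RTT = 2 * Tprop = 2 * 10 = 20 ms
U = Ttrans / (Ttrans + RTT)
U = 2 / (2 + 20)
U = 2 / 22 = 0.090909
U% = 9.09%

9.09


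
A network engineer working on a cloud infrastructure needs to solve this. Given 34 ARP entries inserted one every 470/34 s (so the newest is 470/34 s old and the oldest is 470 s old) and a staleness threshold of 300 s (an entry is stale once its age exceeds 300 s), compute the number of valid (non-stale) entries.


Ages are k * 470/34 s for k = 1..34 (spacing = 13.8235 s).
Entry k is valid iff k * 470/34 <= 300 iff k <= 34 * 300 / 470 = 21.7021
n_valid = floor(21.7021) = 21
(n_stale = 34 - 21 = 13)

21


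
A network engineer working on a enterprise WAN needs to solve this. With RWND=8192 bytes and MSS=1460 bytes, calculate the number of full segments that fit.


Given: RWND = 8192 bytes, MSS = 1460 bytes
Full segments = floor(RWND / MSS)
Full segments = floor(8192 / 1460)
Full segments = floor(5.611) = 5

5


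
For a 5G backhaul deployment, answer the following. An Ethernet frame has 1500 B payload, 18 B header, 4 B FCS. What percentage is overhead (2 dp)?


Given: payload = 1500 B, header = 18 B, trailer = 4 B
Overhead bytes = header + trailer = 18 + 4 = 22
Total frame = payload + overhead = 1500 + 22 = 1522
Overhead % = 22 / 1522 * 100 = 1.4455% -> 1.45% (2 dp)

1.45


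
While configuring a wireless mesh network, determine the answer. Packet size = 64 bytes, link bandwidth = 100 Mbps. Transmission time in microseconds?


Given: packet = 64 bytes, bandwidth = 100 Mbps
Packet in bits = 64 * 8 = 512 bits
Bandwidth = 100 * 10^6 = 100000000 bps
Time = 512 / 100000000 seconds
Time in us = 512 * 10^6 / 100000000 = 5.12

5.12


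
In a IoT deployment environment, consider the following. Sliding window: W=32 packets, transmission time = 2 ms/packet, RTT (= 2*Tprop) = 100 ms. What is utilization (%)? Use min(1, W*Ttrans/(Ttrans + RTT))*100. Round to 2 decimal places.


Given: W = 32, Ttrans = 2 ms, RTT = 100 ms (= 2 * Tprop, Tprop = 50 ms)
Cycle time = Ttrans + RTT = 2 + 100 = 102 ms (first packet sent until its ACK returns)
W * Ttrans = 32 * 2 = 64 ms of sending per cycle
W * Ttrans / (Ttrans + RTT) = 64 / 102 = 0.627451
U = min(1, 0.627451) = 0.627451
U% = 62.75%

62.75


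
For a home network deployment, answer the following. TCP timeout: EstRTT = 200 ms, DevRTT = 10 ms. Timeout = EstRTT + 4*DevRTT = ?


Given: EstRTT = 200 ms, DevRTT = 10 ms
Timeout = EstRTT + 4 * DevRTT
4 * DevRTT = 4 * 10 = 40
Timeout = 200 + 40 = 240 ms

240


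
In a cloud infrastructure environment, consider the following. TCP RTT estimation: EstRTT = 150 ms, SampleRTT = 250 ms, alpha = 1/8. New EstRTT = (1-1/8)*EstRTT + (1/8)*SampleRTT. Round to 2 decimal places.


Given: EstRTT = 150 ms, SampleRTT = 250 ms, alpha = 1/8
New EstRTT = (1 - alpha) * EstRTT + alpha * SampleRTT
(7/8) * 150 = 131.25
(1/8) * 250 = 31.25
New EstRTT = 131.25 + 31.25 = 162.5 ms -> 162.50 ms (2 dp)

162.50


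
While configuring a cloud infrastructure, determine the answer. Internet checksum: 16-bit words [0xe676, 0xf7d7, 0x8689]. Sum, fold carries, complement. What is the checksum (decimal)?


Given words: [0xe676, 0xf7d7, 0x8689]
Step 1: Sum all words
Raw sum = 58998 + 63447 + 34441 = 156886
Step 2: Fold carry: (25814 + 2) = 25816
One's complement = ~25816 & 0xFFFF = 39719

39719


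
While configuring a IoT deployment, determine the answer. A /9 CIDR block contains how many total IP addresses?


Given: CIDR prefix /9
Host bits = 32 - 9 = 23
Total addresses = 2^23 = 8388608

8388608


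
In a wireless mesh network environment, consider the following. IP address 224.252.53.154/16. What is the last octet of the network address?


Given: IP = 224.252.53.154, prefix = /16
Subnet mask = 255.255.0.0
Last octet of IP: 154
Last octet of mask: 0
Network last octet = 154 AND 0 = 0

0


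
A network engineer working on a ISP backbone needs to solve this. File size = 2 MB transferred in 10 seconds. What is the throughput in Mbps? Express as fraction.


Given: file = 2 MB, time = 10 s
File in Mb = 2 * 8 = 16 Mb
Throughput = 16 / 10 Mbps
Throughput = 8/5 Mbps

8/5


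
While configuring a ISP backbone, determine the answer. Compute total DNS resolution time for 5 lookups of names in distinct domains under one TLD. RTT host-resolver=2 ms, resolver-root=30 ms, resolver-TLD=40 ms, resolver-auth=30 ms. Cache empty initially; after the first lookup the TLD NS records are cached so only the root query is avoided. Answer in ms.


Lookup 1 (cold cache): local + root + TLD + auth = 2 + 30 + 40 + 30 = 102 ms
Lookups 2..5 (TLD NS cached -> skip root; new domain -> still ask TLD and auth): local + TLD + auth = 2 + 40 + 30 = 72 ms each
Remaining 4 lookups: 4 * 72 = 288 ms
Total = 102 + 288 = 390 ms

390


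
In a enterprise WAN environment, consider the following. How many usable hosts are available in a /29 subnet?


Given: subnet mask /29
Host bits = 32 - 29 = 3
Total addresses = 2^3 = 8
Usable hosts = 8 - 2 (network + broadcast) = 6

6


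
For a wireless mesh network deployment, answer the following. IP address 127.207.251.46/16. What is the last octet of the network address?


Given: IP = 127.207.251.46, prefix = /16
Subnet mask = 255.255.0.0
Last octet of IP: 46
Last octet of mask: 0
Network last octet = 46 AND 0 = 0

0


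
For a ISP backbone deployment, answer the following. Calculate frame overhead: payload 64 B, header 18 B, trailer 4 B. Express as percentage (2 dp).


Given: payload = 64 B, header = 18 B, trailer = 4 B
Overhead bytes = header + trailer = 18 + 4 = 22
Total frame = payload + overhead = 64 + 22 = 86
Overhead % = 22 / 86 * 100 = 25.5814% -> 25.58% (2 dp)

25.58


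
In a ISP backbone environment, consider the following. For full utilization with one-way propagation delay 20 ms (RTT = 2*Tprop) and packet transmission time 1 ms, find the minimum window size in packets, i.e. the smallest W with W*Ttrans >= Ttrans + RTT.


Given: Ttrans = 1 ms, RTT = 40 ms (= 2 * Tprop, Tprop = 20 ms)
Time until first ACK returns = Ttrans + RTT = 1 + 40 = 41 ms
Need W * Ttrans >= Ttrans + RTT  ->  W >= (Ttrans + RTT) / Ttrans
(Ttrans + RTT) / Ttrans = 41 / 1 = 41
W_min = ceil(41) = 41

41


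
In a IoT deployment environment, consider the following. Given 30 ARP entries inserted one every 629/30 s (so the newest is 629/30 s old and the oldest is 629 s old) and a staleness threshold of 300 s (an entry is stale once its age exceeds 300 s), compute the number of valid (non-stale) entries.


Ages are k * 629/30 s for k = 1..30 (spacing = 20.9667 s).
Entry k is valid iff k * 629/30 <= 300 iff k <= 30 * 300 / 629 = 14.3084
n_valid = floor(14.3084) = 14
(n_stale = 30 - 14 = 16)

14


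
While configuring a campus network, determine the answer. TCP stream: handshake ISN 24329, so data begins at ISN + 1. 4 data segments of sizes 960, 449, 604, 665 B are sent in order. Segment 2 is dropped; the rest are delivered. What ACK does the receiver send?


SYN uses sequence number 24329; first data byte = ISN + 1 = 24330.
Segment 1: SEQ = 24330, len = 960 B, covers [24330, 25289]
Segment 2: SEQ = 25290, len = 449 B, covers [25290, 25738] [LOST]
Segment 3: SEQ = 25739, len = 604 B, covers [25739, 26342]
Segment 4: SEQ = 26343, len = 665 B, covers [26343, 27007]
In-order data received: bytes [24330, 25289] (segments 1..1).
Segment 2 missing -> gap begins at byte 25290; later segments buffered out of order.
Cumulative ACK = next expected in-order byte = 24330 + 960 = 25290

25290


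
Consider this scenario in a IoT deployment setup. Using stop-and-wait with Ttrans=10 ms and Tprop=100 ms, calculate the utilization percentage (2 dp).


Given: Ttrans = 10 ms, Tprop = 100 ms
RTT = 2 * Tprop = 2 * 100 = 200 ms
U = Ttrans / (Ttrans + RTT)
U = 10 / (10 + 200)
U = 10 / 210 = 0.047619
U% = 4.76%

4.76


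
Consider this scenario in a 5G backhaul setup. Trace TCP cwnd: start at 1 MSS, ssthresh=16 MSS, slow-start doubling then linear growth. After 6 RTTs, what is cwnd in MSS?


RTT 0: cwnd = 1 MSS (initial)
RTT 1: cwnd = 2 MSS (slow start, doubled)
RTT 2: cwnd = 4 MSS (slow start, doubled)
RTT 3: cwnd = 8 MSS (slow start, doubled)
RTT 4: cwnd = 16 MSS (slow start, doubled)
RTT 5: cwnd = 17 MSS (congestion avoidance, +1)
RTT 6: cwnd = 18 MSS (congestion avoidance, +1)

18


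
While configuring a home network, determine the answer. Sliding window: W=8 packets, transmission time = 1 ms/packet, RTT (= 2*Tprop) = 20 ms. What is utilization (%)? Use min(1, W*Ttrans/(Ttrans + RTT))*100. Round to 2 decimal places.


Given: W = 8, Ttrans = 1 ms, RTT = 20 ms (= 2 * Tprop, Tprop = 10 ms)
Cycle time = Ttrans + RTT = 1 + 20 = 21 ms (first packet sent until its ACK returns)
W * Ttrans = 8 * 1 = 8 ms of sending per cycle
W * Ttrans / (Ttrans + RTT) = 8 / 21 = 0.380952
U = min(1, 0.380952) = 0.380952
U% = 38.10%

38.10


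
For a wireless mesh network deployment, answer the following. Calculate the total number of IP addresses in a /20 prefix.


Given: CIDR prefix /20
Host bits = 32 - 20 = 12
Total addresses = 2^12 = 4096

4096


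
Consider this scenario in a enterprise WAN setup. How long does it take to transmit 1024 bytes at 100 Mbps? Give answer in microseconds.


Given: packet = 1024 bytes, bandwidth = 100 Mbps
Packet in bits = 1024 * 8 = 8192 bits
Bandwidth = 100 * 10^6 = 100000000 bps
Time = 8192 / 100000000 seconds
Time in us = 8192 * 10^6 / 100000000 = 81.92

81.92


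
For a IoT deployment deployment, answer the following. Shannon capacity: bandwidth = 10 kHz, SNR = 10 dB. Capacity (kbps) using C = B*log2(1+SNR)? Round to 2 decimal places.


Given: B = 10 kHz, SNR = 10 dB
SNR linear = 10^(10/10) = 10
1 + SNR = 11
log2(11) = 3.4594316186
C = 10 * 1000 * 3.4594316186 = 34594.3162 bps
C = 34.594316 kbps -> 34.59 kbps (2 dp)

34.59


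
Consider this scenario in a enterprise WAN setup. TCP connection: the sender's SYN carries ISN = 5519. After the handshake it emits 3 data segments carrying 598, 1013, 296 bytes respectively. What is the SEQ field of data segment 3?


The SYN occupies sequence number ISN = 5519, so the first data byte is ISN + 1 = 5520.
SEQ of data segment i = (ISN + 1) + sum of payload sizes of segments 1..i-1.
Segment 1: SEQ = 5520, payload = 598 bytes
Segment 2: SEQ = 6118, payload = 1013 bytes
Segment 3: SEQ = 7131, payload = 296 bytes
SEQ of segment 3 = 5520 + 598 + 1013 = 7131

7131
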